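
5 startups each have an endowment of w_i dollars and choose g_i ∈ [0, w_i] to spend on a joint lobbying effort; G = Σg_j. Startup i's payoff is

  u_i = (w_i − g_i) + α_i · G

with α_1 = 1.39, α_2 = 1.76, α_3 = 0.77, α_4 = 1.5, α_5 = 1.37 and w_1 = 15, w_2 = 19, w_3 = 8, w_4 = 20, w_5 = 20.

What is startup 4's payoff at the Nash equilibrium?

111

∂u_i/∂g_i = α_i − 1, so startup i contributes w_i if α_i > 1, else 0.
α_i > 1 for i ∈ {1, 2, 4, 5}; NE contributions (15, 19, 0, 20, 20), G = 74.
u_4 = (20 − 20) + 1.5·74 = 111.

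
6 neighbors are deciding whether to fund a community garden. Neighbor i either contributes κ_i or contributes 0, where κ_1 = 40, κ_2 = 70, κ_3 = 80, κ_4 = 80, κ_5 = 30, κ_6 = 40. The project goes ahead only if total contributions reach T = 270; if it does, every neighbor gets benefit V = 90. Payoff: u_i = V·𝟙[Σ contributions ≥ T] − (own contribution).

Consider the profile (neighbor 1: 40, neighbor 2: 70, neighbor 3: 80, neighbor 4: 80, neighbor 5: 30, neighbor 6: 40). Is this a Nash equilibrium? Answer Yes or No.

No

Total = 340 ≥ 270: provided.
Neighbor 1 (pledges 40, payoff 50): dropping to 0 → total 300, payoff 90. Profitable deviation.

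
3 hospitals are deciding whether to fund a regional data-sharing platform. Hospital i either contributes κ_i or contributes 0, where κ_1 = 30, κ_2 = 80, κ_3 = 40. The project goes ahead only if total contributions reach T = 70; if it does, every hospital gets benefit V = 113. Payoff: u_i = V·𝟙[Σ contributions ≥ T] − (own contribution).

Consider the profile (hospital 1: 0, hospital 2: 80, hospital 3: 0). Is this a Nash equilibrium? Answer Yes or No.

Yes

Total = 80 ≥ 70: provided.
Hospital 1 (pledges 0, payoff 113): pledging 30 → total 110, payoff 83. No gain.
Hospital 2 (pledges 80, payoff 33): dropping to 0 → total 0, payoff 0. No gain.
Hospital 3 (pledges 0, payoff 113): pledging 40 → total 120, payoff 73. No gain.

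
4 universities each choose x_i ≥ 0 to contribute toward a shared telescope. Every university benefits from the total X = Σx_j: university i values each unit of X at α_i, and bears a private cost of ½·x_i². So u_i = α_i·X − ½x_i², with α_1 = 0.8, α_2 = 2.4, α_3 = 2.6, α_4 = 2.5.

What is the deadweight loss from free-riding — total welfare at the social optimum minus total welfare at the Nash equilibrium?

78.595

University i's FOC: ∂u_i/∂x_i = α_i − x_i = 0, so x_i* = α_i.
NE contributions = (0.8, 2.4, 2.6, 2.5); X = 8.3.
W^NE = (Σα)·X − ½Σα_i² = 8.3² − ½·19.41 = 59.185.
Planner sets x_i = Σα_j = 8.3 for every i, so X^SO = 4·8.3 = 33.2.
W^SO = (Σα)·X^SO − ½·4·(Σα)² = (4/2)·8.3² = 137.78.
Deadweight loss = W^SO − W^NE = 78.595.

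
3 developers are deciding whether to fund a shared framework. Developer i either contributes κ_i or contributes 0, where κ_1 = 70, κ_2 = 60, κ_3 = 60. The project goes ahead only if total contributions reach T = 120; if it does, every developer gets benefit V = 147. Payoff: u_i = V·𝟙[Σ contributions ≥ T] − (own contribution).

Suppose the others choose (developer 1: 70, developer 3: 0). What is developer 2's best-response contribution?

Others' total = 70. Contributing 60 brings total to 130 ≥ 120: gain V − κ_2 = 87.
Best response: 60.

60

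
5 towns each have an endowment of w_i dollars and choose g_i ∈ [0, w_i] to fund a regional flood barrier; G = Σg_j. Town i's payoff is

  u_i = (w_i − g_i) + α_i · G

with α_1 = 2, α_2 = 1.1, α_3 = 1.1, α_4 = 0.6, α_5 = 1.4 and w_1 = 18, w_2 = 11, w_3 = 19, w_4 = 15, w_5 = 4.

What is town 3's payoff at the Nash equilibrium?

57.2

∂u_i/∂g_i = α_i − 1, so town i contributes w_i if α_i > 1, else 0.
α_i > 1 for i ∈ {1, 2, 3, 5}; NE contributions (18, 11, 19, 0, 4), G = 52.
u_3 = (19 − 19) + 1.1·52 = 57.2.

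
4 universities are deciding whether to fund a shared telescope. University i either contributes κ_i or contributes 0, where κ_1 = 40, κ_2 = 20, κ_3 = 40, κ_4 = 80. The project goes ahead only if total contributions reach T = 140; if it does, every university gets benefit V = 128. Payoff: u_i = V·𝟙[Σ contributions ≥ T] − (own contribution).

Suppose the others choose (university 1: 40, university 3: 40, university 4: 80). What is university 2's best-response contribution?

Others' total = 160 ≥ 140; contributing adds cost 20 for no extra benefit.
Best response: 0.

0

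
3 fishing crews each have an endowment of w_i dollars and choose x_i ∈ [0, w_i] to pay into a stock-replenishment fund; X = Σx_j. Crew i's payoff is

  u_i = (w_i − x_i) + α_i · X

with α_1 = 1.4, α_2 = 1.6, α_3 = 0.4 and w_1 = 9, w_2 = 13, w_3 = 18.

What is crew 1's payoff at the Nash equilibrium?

30.8

∂u_i/∂x_i = α_i − 1, so crew i contributes w_i if α_i > 1, else 0.
α_i > 1 for i ∈ {1, 2}; NE contributions (9, 13, 0), X = 22.
u_1 = (9 − 9) + 1.4·22 = 30.8.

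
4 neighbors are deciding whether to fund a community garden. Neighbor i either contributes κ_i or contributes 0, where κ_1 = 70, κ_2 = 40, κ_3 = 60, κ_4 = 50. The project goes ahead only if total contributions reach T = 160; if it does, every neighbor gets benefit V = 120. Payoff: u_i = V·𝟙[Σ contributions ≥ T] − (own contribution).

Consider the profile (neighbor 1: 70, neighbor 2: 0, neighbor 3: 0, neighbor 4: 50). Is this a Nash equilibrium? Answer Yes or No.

Total = 120 < 160: not provided.
Neighbor 1 (pledges 70, payoff -70): dropping to 0 → total 50, payoff 0. Profitable deviation.

No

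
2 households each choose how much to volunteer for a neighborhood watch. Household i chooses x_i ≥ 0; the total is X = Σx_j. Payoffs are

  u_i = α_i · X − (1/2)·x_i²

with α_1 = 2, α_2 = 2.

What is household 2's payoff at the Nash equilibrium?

6

Household i's FOC: ∂u_i/∂x_i = α_i − x_i = 0, so x_i* = α_i.
NE contributions = (2, 2); X = 4.
u_2 = α_2·X − ½·(x_2)² = 2·4 − ½·2² = 6.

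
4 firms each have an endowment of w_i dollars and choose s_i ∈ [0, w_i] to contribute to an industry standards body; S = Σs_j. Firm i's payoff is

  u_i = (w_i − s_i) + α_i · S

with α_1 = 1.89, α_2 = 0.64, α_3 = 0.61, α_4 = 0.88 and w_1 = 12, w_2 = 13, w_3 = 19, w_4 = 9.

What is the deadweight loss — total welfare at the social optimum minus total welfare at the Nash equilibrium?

∂u_i/∂s_i = α_i − 1, so firm i contributes w_i if α_i > 1, else 0.
α_i > 1 for i ∈ {1}; NE contributions (12, 0, 0, 0), S = 12.
W^NE = Σw_i − S^NE + (Σα_i)·S^NE = 53 + 3.02·12 = 89.24.
Planner: ∂(Σu_j)/∂s_i = Σα_j − 1 = 3.02 > 0, so everyone contributes w_i; S^SO = 53, W^SO = 53 + 3.02·53 = 213.06.
Deadweight loss = 123.82.

123.82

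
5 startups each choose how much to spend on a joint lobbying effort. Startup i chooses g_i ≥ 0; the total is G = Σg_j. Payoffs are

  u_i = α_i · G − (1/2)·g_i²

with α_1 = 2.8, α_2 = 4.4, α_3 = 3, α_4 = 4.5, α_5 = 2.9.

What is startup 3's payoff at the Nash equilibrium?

48.3

Startup i's FOC: ∂u_i/∂g_i = α_i − g_i = 0, so g_i* = α_i.
NE contributions = (2.8, 4.4, 3, 4.5, 2.9); G = 17.6.
u_3 = α_3·G − ½·(g_3)² = 3·17.6 − ½·3² = 48.3.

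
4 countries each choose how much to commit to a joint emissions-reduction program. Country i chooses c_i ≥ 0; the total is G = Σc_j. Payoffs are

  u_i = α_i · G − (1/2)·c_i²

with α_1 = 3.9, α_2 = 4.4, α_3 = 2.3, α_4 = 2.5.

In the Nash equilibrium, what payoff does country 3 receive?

27.485

Country i's FOC: ∂u_i/∂c_i = α_i − c_i = 0, so c_i* = α_i.
NE contributions = (3.9, 4.4, 2.3, 2.5); G = 13.1.
u_3 = α_3·G − ½·(c_3)² = 2.3·13.1 − ½·2.3² = 27.485.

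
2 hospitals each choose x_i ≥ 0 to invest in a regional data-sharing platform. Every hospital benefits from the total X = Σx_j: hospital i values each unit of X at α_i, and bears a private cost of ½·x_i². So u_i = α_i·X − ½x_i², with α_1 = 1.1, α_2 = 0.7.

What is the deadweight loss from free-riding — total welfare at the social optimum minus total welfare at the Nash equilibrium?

0.85

Hospital i's FOC: ∂u_i/∂x_i = α_i − x_i = 0, so x_i* = α_i.
NE contributions = (1.1, 0.7); X = 1.8.
W^NE = (Σα)·X − ½Σα_i² = 1.8² − ½·1.7 = 2.39.
Planner sets x_i = Σα_j = 1.8 for every i, so X^SO = 2·1.8 = 3.6.
W^SO = (Σα)·X^SO − ½·2·(Σα)² = (2/2)·1.8² = 3.24.
Deadweight loss = W^SO − W^NE = 0.85.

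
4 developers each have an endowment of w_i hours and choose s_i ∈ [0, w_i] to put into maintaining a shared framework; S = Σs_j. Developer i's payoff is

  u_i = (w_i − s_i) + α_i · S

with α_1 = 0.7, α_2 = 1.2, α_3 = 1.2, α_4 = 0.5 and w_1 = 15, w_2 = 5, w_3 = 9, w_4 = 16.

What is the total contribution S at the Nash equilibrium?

∂u_i/∂s_i = α_i − 1, so developer i contributes w_i if α_i > 1, else 0.
α_i > 1 for i ∈ {2, 3}; NE contributions (0, 5, 9, 0), S = 14.

14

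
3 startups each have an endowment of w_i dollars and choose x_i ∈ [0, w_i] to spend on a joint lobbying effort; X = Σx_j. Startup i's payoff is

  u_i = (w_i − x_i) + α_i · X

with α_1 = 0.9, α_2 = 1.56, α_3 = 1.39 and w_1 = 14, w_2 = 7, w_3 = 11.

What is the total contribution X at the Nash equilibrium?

18

∂u_i/∂x_i = α_i − 1, so startup i contributes w_i if α_i > 1, else 0.
α_i > 1 for i ∈ {2, 3}; NE contributions (0, 7, 11), X = 18.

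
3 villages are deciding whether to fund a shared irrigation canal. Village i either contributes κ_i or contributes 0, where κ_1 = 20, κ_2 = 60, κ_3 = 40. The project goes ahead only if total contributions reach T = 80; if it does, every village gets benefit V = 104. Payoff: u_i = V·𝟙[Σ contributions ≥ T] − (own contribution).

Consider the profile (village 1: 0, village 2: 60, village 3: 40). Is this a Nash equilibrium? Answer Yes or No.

Total = 100 ≥ 80: provided.
Village 1 (pledges 0, payoff 104): pledging 20 → total 120, payoff 84. No gain.
Village 2 (pledges 60, payoff 44): dropping to 0 → total 40, payoff 0. No gain.
Village 3 (pledges 40, payoff 64): dropping to 0 → total 60, payoff 0. No gain.

Yes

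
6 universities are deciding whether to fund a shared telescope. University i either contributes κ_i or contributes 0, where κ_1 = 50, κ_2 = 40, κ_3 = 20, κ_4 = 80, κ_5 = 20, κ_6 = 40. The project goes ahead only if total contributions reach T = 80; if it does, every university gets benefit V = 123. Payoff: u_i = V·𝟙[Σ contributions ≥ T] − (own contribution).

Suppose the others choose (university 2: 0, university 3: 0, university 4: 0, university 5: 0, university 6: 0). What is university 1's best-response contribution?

Others' total = 0. Even contributing 50 gives 50 < 80: no benefit either way.
Best response: 0.

0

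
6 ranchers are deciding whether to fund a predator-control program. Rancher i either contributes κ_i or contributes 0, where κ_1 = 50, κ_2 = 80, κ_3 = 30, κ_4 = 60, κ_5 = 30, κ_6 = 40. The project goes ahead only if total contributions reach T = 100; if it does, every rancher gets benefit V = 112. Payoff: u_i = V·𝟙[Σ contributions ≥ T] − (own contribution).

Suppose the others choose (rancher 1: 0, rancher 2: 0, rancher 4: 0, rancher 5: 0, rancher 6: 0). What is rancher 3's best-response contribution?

0

Others' total = 0. Even contributing 30 gives 30 < 100: no benefit either way.
Best response: 0.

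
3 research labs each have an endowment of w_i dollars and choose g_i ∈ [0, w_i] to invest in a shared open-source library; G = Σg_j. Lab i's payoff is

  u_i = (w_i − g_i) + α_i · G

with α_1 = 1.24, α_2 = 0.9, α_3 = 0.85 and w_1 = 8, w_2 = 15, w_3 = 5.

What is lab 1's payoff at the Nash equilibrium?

∂u_i/∂g_i = α_i − 1, so lab i contributes w_i if α_i > 1, else 0.
α_i > 1 for i ∈ {1}; NE contributions (8, 0, 0), G = 8.
u_1 = (8 − 8) + 1.24·8 = 9.92.

9.92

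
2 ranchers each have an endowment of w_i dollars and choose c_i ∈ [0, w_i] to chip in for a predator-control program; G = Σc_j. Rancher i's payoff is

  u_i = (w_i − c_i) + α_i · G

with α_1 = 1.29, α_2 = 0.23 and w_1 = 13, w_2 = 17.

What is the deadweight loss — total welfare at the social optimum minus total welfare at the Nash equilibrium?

∂u_i/∂c_i = α_i − 1, so rancher i contributes w_i if α_i > 1, else 0.
α_i > 1 for i ∈ {1}; NE contributions (13, 0), G = 13.
W^NE = Σw_i − G^NE + (Σα_i)·G^NE = 30 + 0.52·13 = 36.76.
Planner: ∂(Σu_j)/∂c_i = Σα_j − 1 = 0.52 > 0, so everyone contributes w_i; G^SO = 30, W^SO = 30 + 0.52·30 = 45.6.
Deadweight loss = 8.84.

8.84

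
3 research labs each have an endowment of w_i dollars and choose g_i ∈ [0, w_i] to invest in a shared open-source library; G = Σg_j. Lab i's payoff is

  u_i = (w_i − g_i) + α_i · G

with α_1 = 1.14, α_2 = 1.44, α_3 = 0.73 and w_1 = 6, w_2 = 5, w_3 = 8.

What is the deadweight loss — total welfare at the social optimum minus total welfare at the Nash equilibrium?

18.48

∂u_i/∂g_i = α_i − 1, so lab i contributes w_i if α_i > 1, else 0.
α_i > 1 for i ∈ {1, 2}; NE contributions (6, 5, 0), G = 11.
W^NE = Σw_i − G^NE + (Σα_i)·G^NE = 19 + 2.31·11 = 44.41.
Planner: ∂(Σu_j)/∂g_i = Σα_j − 1 = 2.31 > 0, so everyone contributes w_i; G^SO = 19, W^SO = 19 + 2.31·19 = 62.89.
Deadweight loss = 18.48.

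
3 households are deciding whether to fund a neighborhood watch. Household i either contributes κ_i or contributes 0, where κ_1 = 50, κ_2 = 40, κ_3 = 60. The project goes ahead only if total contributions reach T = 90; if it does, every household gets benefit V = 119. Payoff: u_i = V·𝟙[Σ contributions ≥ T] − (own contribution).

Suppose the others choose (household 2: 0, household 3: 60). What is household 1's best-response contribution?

Others' total = 60. Contributing 50 brings total to 110 ≥ 90: gain V − κ_1 = 69.
Best response: 50.

50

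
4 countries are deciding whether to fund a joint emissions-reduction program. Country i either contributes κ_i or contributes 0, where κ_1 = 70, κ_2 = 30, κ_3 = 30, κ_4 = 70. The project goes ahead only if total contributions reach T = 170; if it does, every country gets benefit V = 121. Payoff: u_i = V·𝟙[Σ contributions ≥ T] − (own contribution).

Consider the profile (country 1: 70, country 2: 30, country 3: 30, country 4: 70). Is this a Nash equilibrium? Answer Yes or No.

No

Total = 200 ≥ 170: provided.
Country 1 (pledges 70, payoff 51): dropping to 0 → total 130, payoff 0. No gain.
Country 2 (pledges 30, payoff 91): dropping to 0 → total 170, payoff 121. Profitable deviation.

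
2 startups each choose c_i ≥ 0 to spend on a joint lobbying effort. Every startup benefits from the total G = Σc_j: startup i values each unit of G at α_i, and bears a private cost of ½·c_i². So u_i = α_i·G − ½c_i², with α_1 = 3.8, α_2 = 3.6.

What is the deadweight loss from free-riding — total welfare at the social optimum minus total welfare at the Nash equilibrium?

Startup i's FOC: ∂u_i/∂c_i = α_i − c_i = 0, so c_i* = α_i.
NE contributions = (3.8, 3.6); G = 7.4.
W^NE = (Σα)·G − ½Σα_i² = 7.4² − ½·27.4 = 41.06.
Planner sets c_i = Σα_j = 7.4 for every i, so G^SO = 2·7.4 = 14.8.
W^SO = (Σα)·G^SO − ½·2·(Σα)² = (2/2)·7.4² = 54.76.
Deadweight loss = W^SO − W^NE = 13.7.

13.7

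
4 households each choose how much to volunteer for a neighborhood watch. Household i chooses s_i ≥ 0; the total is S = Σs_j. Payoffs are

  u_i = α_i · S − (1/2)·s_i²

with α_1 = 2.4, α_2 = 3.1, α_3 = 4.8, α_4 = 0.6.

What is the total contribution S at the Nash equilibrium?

Household i's FOC: ∂u_i/∂s_i = α_i − s_i = 0, so s_i* = α_i.
NE contributions = (2.4, 3.1, 4.8, 0.6); S = 10.9.

10.9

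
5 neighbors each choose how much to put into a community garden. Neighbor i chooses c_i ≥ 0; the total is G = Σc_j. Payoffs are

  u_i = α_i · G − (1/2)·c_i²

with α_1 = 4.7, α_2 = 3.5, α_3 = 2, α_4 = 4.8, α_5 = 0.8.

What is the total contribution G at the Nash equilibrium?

Neighbor i's FOC: ∂u_i/∂c_i = α_i − c_i = 0, so c_i* = α_i.
NE contributions = (4.7, 3.5, 2, 4.8, 0.8); G = 15.8.

15.8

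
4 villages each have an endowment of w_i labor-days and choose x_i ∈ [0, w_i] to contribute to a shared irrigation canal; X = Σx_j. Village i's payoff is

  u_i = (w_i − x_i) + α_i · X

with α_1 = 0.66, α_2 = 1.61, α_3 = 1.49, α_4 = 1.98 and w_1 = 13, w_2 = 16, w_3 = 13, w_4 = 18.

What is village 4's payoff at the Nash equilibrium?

∂u_i/∂x_i = α_i − 1, so village i contributes w_i if α_i > 1, else 0.
α_i > 1 for i ∈ {2, 3, 4}; NE contributions (0, 16, 13, 18), X = 47.
u_4 = (18 − 18) + 1.98·47 = 93.06.

93.06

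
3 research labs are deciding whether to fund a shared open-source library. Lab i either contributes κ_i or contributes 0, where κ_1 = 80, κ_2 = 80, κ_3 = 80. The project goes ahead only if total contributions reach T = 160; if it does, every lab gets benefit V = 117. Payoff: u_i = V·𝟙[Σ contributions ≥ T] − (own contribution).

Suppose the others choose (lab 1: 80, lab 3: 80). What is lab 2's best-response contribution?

0

Others' total = 160 ≥ 160; contributing adds cost 80 for no extra benefit.
Best response: 0.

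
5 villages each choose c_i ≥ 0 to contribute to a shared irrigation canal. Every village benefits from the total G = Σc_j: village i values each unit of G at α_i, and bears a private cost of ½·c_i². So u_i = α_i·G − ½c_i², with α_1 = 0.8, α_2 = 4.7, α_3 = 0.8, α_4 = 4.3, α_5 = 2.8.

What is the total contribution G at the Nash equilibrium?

13.4

Village i's FOC: ∂u_i/∂c_i = α_i − c_i = 0, so c_i* = α_i.
NE contributions = (0.8, 4.7, 0.8, 4.3, 2.8); G = 13.4.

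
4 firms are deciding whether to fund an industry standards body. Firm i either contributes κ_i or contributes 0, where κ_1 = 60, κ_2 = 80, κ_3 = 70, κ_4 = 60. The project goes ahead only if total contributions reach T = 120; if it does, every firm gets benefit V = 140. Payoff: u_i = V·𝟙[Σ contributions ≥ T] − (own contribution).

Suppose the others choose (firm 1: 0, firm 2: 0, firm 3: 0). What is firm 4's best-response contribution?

0

Others' total = 0. Even contributing 60 gives 60 < 120: no benefit either way.
Best response: 0.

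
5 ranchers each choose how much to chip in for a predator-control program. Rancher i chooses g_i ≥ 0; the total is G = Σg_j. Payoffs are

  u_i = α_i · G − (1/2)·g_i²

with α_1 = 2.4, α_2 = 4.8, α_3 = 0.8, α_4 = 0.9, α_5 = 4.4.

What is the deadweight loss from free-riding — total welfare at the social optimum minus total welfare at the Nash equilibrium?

Rancher i's FOC: ∂u_i/∂g_i = α_i − g_i = 0, so g_i* = α_i.
NE contributions = (2.4, 4.8, 0.8, 0.9, 4.4); G = 13.3.
W^NE = (Σα)·G − ½Σα_i² = 13.3² − ½·49.61 = 152.085.
Planner sets g_i = Σα_j = 13.3 for every i, so G^SO = 5·13.3 = 66.5.
W^SO = (Σα)·G^SO − ½·5·(Σα)² = (5/2)·13.3² = 442.225.
Deadweight loss = W^SO − W^NE = 290.14.

290.14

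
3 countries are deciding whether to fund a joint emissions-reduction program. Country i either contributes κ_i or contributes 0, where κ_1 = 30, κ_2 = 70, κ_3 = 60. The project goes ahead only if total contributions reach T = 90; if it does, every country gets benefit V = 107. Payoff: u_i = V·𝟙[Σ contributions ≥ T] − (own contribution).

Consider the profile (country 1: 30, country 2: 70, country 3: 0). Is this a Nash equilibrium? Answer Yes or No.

Yes

Total = 100 ≥ 90: provided.
Country 1 (pledges 30, payoff 77): dropping to 0 → total 70, payoff 0. No gain.
Country 2 (pledges 70, payoff 37): dropping to 0 → total 30, payoff 0. No gain.
Country 3 (pledges 0, payoff 107): pledging 60 → total 160, payoff 47. No gain.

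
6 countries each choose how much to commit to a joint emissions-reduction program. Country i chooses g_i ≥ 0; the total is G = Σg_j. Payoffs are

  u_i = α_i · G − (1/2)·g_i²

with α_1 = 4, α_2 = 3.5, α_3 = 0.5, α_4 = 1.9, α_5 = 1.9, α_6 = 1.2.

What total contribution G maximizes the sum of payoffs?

78

Planner FOC: ∂(Σu_j)/∂g_i = (Σα_j) − g_i = 0, so g_i^SO = Σα_j = 13 for every i; G^SO = 78.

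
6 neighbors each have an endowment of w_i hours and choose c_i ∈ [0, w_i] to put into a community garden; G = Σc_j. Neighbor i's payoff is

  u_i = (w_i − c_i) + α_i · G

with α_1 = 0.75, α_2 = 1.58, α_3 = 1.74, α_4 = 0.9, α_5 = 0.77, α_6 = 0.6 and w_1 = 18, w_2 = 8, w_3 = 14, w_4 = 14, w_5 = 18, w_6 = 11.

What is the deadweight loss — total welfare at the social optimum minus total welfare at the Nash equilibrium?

∂u_i/∂c_i = α_i − 1, so neighbor i contributes w_i if α_i > 1, else 0.
α_i > 1 for i ∈ {2, 3}; NE contributions (0, 8, 14, 0, 0, 0), G = 22.
W^NE = Σw_i − G^NE + (Σα_i)·G^NE = 83 + 5.34·22 = 200.48.
Planner: ∂(Σu_j)/∂c_i = Σα_j − 1 = 5.34 > 0, so everyone contributes w_i; G^SO = 83, W^SO = 83 + 5.34·83 = 526.22.
Deadweight loss = 325.74.

325.74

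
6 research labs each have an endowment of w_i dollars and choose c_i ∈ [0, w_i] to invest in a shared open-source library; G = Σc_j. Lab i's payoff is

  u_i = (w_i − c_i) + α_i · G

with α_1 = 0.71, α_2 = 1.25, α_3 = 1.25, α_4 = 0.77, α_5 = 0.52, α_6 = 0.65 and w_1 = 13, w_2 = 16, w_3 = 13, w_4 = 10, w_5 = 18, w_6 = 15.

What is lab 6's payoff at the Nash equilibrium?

33.85

∂u_i/∂c_i = α_i − 1, so lab i contributes w_i if α_i > 1, else 0.
α_i > 1 for i ∈ {2, 3}; NE contributions (0, 16, 13, 0, 0, 0), G = 29.
u_6 = (15 − 0) + 0.65·29 = 33.85.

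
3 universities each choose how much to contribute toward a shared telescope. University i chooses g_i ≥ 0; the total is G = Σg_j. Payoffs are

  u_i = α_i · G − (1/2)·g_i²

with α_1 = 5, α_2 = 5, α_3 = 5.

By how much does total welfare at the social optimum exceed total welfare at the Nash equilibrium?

150

University i's FOC: ∂u_i/∂g_i = α_i − g_i = 0, so g_i* = α_i.
NE contributions = (5, 5, 5); G = 15.
W^NE = (Σα)·G − ½Σα_i² = 15² − ½·75 = 187.5.
Planner sets g_i = Σα_j = 15 for every i, so G^SO = 3·15 = 45.
W^SO = (Σα)·G^SO − ½·3·(Σα)² = (3/2)·15² = 337.5.
Deadweight loss = W^SO − W^NE = 150.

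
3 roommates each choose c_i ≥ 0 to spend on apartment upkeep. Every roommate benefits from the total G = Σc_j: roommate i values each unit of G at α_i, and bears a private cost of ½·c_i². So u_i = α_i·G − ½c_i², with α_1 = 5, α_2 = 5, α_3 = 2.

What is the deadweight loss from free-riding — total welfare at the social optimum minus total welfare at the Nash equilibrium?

Roommate i's FOC: ∂u_i/∂c_i = α_i − c_i = 0, so c_i* = α_i.
NE contributions = (5, 5, 2); G = 12.
W^NE = (Σα)·G − ½Σα_i² = 12² − ½·54 = 117.
Planner sets c_i = Σα_j = 12 for every i, so G^SO = 3·12 = 36.
W^SO = (Σα)·G^SO − ½·3·(Σα)² = (3/2)·12² = 216.
Deadweight loss = W^SO − W^NE = 99.

99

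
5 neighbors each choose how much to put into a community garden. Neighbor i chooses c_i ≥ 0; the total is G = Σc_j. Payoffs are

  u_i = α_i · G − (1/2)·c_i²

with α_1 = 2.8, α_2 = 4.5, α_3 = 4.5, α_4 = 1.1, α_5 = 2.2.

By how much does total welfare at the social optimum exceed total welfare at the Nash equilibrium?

369.21

Neighbor i's FOC: ∂u_i/∂c_i = α_i − c_i = 0, so c_i* = α_i.
NE contributions = (2.8, 4.5, 4.5, 1.1, 2.2); G = 15.1.
W^NE = (Σα)·G − ½Σα_i² = 15.1² − ½·54.39 = 200.815.
Planner sets c_i = Σα_j = 15.1 for every i, so G^SO = 5·15.1 = 75.5.
W^SO = (Σα)·G^SO − ½·5·(Σα)² = (5/2)·15.1² = 570.025.
Deadweight loss = W^SO − W^NE = 369.21.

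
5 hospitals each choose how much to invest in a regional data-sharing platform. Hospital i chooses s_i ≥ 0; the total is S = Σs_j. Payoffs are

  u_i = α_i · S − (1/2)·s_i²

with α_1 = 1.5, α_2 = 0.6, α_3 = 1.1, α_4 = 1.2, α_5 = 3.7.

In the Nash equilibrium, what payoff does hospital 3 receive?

Hospital i's FOC: ∂u_i/∂s_i = α_i − s_i = 0, so s_i* = α_i.
NE contributions = (1.5, 0.6, 1.1, 1.2, 3.7); S = 8.1.
u_3 = α_3·S − ½·(s_3)² = 1.1·8.1 − ½·1.1² = 8.305.

8.305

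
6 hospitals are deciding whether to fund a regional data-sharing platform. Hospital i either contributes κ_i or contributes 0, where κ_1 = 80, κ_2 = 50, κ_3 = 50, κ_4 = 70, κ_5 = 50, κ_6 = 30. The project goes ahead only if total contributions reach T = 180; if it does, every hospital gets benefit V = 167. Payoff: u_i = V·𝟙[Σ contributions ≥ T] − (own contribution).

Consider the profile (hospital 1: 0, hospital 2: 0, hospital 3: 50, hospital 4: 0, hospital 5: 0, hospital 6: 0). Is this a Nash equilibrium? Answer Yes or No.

Total = 50 < 180: not provided.
Hospital 1 (pledges 0, payoff 0): pledging 80 → total 130, payoff -80. No gain.
Hospital 2 (pledges 0, payoff 0): pledging 50 → total 100, payoff -50. No gain.
Hospital 3 (pledges 50, payoff -50): dropping to 0 → total 0, payoff 0. Profitable deviation.

No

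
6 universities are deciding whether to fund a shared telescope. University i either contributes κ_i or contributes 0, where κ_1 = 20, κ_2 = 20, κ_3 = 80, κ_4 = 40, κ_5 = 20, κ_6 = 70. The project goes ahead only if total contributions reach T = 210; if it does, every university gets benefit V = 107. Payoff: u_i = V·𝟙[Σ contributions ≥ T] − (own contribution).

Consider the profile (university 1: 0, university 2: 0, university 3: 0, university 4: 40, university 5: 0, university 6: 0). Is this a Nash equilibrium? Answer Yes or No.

Total = 40 < 210: not provided.
University 1 (pledges 0, payoff 0): pledging 20 → total 60, payoff -20. No gain.
University 2 (pledges 0, payoff 0): pledging 20 → total 60, payoff -20. No gain.
University 3 (pledges 0, payoff 0): pledging 80 → total 120, payoff -80. No gain.
University 4 (pledges 40, payoff -40): dropping to 0 → total 0, payoff 0. Profitable deviation.

No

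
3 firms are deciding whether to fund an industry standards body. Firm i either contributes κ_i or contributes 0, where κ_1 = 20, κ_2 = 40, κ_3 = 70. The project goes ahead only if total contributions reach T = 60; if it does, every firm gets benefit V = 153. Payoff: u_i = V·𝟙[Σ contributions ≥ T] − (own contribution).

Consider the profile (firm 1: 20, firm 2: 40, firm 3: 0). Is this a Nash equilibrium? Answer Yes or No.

Total = 60 ≥ 60: provided.
Firm 1 (pledges 20, payoff 133): dropping to 0 → total 40, payoff 0. No gain.
Firm 2 (pledges 40, payoff 113): dropping to 0 → total 20, payoff 0. No gain.
Firm 3 (pledges 0, payoff 153): pledging 70 → total 130, payoff 83. No gain.

Yes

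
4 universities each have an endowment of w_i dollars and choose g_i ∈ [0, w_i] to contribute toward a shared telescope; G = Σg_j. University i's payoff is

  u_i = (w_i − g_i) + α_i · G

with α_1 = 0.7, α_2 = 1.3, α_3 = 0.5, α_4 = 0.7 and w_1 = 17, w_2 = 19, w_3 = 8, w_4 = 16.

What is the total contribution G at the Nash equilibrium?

19

∂u_i/∂g_i = α_i − 1, so university i contributes w_i if α_i > 1, else 0.
α_i > 1 for i ∈ {2}; NE contributions (0, 19, 0, 0), G = 19.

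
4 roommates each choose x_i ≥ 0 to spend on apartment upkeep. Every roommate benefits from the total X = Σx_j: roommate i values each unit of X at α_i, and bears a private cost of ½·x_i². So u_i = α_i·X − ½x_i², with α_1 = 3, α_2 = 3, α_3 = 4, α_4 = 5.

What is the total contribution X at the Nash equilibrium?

Roommate i's FOC: ∂u_i/∂x_i = α_i − x_i = 0, so x_i* = α_i.
NE contributions = (3, 3, 4, 5); X = 15.

15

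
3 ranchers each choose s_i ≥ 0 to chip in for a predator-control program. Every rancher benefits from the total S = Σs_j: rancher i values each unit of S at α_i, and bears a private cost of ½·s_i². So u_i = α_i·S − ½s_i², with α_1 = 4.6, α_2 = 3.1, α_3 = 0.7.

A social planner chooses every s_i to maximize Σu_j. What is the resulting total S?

25.2

Planner FOC: ∂(Σu_j)/∂s_i = (Σα_j) − s_i = 0, so s_i^SO = Σα_j = 8.4 for every i; S^SO = 25.2.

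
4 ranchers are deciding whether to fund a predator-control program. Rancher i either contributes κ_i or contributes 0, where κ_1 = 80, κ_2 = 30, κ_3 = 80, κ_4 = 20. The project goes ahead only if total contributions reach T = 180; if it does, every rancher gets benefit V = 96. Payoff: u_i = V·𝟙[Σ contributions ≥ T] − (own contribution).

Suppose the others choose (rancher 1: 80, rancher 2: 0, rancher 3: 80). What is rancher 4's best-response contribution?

20

Others' total = 160. Contributing 20 brings total to 180 ≥ 180: gain V − κ_4 = 76.
Best response: 20.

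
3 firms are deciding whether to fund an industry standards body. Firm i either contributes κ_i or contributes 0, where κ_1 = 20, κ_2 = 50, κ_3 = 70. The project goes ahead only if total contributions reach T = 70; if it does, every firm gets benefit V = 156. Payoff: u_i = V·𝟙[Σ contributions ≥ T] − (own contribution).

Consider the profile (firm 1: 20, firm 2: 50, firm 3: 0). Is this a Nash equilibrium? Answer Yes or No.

Yes

Total = 70 ≥ 70: provided.
Firm 1 (pledges 20, payoff 136): dropping to 0 → total 50, payoff 0. No gain.
Firm 2 (pledges 50, payoff 106): dropping to 0 → total 20, payoff 0. No gain.
Firm 3 (pledges 0, payoff 156): pledging 70 → total 140, payoff 86. No gain.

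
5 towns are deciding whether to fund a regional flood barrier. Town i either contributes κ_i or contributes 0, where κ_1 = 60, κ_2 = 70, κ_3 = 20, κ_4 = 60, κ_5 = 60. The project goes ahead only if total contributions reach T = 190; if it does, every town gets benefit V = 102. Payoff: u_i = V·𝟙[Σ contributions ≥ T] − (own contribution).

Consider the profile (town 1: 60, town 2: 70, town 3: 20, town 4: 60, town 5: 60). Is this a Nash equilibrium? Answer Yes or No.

No

Total = 270 ≥ 190: provided.
Town 1 (pledges 60, payoff 42): dropping to 0 → total 210, payoff 102. Profitable deviation.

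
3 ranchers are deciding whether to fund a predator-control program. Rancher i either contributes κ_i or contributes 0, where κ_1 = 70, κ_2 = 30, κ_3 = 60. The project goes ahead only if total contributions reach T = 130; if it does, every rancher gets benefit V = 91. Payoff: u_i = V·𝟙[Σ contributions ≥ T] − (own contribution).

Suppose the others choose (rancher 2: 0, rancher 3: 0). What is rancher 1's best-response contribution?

Others' total = 0. Even contributing 70 gives 70 < 130: no benefit either way.
Best response: 0.

0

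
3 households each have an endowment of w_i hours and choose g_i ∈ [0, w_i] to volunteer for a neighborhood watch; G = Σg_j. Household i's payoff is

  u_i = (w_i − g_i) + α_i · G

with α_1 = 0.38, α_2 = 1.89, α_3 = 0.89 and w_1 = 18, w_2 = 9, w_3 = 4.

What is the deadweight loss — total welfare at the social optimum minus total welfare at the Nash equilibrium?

47.52

∂u_i/∂g_i = α_i − 1, so household i contributes w_i if α_i > 1, else 0.
α_i > 1 for i ∈ {2}; NE contributions (0, 9, 0), G = 9.
W^NE = Σw_i − G^NE + (Σα_i)·G^NE = 31 + 2.16·9 = 50.44.
Planner: ∂(Σu_j)/∂g_i = Σα_j − 1 = 2.16 > 0, so everyone contributes w_i; G^SO = 31, W^SO = 31 + 2.16·31 = 97.96.
Deadweight loss = 47.52.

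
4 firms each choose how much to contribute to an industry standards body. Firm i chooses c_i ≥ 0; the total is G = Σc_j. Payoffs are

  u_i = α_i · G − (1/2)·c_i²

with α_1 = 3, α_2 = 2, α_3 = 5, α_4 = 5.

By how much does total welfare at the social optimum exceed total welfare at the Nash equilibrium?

Firm i's FOC: ∂u_i/∂c_i = α_i − c_i = 0, so c_i* = α_i.
NE contributions = (3, 2, 5, 5); G = 15.
W^NE = (Σα)·G − ½Σα_i² = 15² − ½·63 = 193.5.
Planner sets c_i = Σα_j = 15 for every i, so G^SO = 4·15 = 60.
W^SO = (Σα)·G^SO − ½·4·(Σα)² = (4/2)·15² = 450.
Deadweight loss = W^SO − W^NE = 256.5.

256.5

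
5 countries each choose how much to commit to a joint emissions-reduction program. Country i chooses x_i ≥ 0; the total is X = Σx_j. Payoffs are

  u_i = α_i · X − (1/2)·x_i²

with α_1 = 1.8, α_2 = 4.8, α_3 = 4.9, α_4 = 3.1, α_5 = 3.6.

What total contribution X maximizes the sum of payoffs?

Planner FOC: ∂(Σu_j)/∂x_i = (Σα_j) − x_i = 0, so x_i^SO = Σα_j = 18.2 for every i; X^SO = 91.

91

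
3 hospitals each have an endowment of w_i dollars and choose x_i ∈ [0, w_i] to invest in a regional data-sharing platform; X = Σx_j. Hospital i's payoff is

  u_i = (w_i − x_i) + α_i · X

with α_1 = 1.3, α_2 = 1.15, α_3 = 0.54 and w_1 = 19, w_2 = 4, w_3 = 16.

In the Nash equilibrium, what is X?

23

∂u_i/∂x_i = α_i − 1, so hospital i contributes w_i if α_i > 1, else 0.
α_i > 1 for i ∈ {1, 2}; NE contributions (19, 4, 0), X = 23.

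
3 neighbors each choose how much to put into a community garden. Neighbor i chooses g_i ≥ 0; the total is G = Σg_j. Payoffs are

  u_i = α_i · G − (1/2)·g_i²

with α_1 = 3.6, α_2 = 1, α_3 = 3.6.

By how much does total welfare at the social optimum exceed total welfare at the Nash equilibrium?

47.08

Neighbor i's FOC: ∂u_i/∂g_i = α_i − g_i = 0, so g_i* = α_i.
NE contributions = (3.6, 1, 3.6); G = 8.2.
W^NE = (Σα)·G − ½Σα_i² = 8.2² − ½·26.92 = 53.78.
Planner sets g_i = Σα_j = 8.2 for every i, so G^SO = 3·8.2 = 24.6.
W^SO = (Σα)·G^SO − ½·3·(Σα)² = (3/2)·8.2² = 100.86.
Deadweight loss = W^SO − W^NE = 47.08.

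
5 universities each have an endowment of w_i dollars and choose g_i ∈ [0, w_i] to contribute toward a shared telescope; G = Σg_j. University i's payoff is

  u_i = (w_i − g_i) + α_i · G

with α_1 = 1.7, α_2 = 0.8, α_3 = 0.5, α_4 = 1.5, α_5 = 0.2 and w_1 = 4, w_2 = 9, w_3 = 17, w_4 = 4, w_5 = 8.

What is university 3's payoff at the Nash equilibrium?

21

∂u_i/∂g_i = α_i − 1, so university i contributes w_i if α_i > 1, else 0.
α_i > 1 for i ∈ {1, 4}; NE contributions (4, 0, 0, 4, 0), G = 8.
u_3 = (17 − 0) + 0.5·8 = 21.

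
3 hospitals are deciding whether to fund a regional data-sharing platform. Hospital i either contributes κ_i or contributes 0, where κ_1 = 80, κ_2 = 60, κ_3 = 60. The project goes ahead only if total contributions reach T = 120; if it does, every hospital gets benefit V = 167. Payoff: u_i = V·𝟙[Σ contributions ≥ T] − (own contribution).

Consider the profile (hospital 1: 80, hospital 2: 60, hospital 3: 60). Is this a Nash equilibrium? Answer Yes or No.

No

Total = 200 ≥ 120: provided.
Hospital 1 (pledges 80, payoff 87): dropping to 0 → total 120, payoff 167. Profitable deviation.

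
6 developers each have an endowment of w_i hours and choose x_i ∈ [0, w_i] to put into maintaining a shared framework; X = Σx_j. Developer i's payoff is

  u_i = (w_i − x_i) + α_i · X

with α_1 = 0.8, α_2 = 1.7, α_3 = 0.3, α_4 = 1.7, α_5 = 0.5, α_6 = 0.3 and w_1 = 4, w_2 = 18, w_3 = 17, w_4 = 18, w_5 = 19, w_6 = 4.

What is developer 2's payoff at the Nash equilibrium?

∂u_i/∂x_i = α_i − 1, so developer i contributes w_i if α_i > 1, else 0.
α_i > 1 for i ∈ {2, 4}; NE contributions (0, 18, 0, 18, 0, 0), X = 36.
u_2 = (18 − 18) + 1.7·36 = 61.2.

61.2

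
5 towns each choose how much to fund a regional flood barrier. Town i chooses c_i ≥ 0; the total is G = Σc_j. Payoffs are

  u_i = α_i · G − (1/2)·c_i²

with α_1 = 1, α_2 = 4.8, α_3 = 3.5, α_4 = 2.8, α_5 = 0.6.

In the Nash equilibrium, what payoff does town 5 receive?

7.44

Town i's FOC: ∂u_i/∂c_i = α_i − c_i = 0, so c_i* = α_i.
NE contributions = (1, 4.8, 3.5, 2.8, 0.6); G = 12.7.
u_5 = α_5·G − ½·(c_5)² = 0.6·12.7 − ½·0.6² = 7.44.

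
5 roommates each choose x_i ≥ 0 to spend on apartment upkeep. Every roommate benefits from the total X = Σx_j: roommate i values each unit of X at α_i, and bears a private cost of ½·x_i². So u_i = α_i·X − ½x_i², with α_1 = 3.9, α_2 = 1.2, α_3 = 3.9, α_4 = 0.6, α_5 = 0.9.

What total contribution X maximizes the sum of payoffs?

52.5

Planner FOC: ∂(Σu_j)/∂x_i = (Σα_j) − x_i = 0, so x_i^SO = Σα_j = 10.5 for every i; X^SO = 52.5.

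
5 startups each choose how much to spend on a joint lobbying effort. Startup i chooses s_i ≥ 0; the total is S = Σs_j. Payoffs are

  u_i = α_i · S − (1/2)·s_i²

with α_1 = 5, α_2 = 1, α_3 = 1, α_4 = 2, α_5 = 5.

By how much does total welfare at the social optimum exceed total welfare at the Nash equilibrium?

322

Startup i's FOC: ∂u_i/∂s_i = α_i − s_i = 0, so s_i* = α_i.
NE contributions = (5, 1, 1, 2, 5); S = 14.
W^NE = (Σα)·S − ½Σα_i² = 14² − ½·56 = 168.
Planner sets s_i = Σα_j = 14 for every i, so S^SO = 5·14 = 70.
W^SO = (Σα)·S^SO − ½·5·(Σα)² = (5/2)·14² = 490.
Deadweight loss = W^SO − W^NE = 322.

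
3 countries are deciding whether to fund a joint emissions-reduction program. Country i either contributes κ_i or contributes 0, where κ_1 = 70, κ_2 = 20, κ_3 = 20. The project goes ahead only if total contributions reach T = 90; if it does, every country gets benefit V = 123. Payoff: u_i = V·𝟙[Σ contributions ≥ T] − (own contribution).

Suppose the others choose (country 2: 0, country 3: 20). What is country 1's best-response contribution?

70

Others' total = 20. Contributing 70 brings total to 90 ≥ 90: gain V − κ_1 = 53.
Best response: 70.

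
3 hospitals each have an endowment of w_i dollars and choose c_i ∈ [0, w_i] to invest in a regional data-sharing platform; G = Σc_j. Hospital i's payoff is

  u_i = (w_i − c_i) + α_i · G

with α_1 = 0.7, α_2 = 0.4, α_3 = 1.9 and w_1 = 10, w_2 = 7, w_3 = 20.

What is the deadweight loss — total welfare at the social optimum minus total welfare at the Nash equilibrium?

34

∂u_i/∂c_i = α_i − 1, so hospital i contributes w_i if α_i > 1, else 0.
α_i > 1 for i ∈ {3}; NE contributions (0, 0, 20), G = 20.
W^NE = Σw_i − G^NE + (Σα_i)·G^NE = 37 + 2·20 = 77.
Planner: ∂(Σu_j)/∂c_i = Σα_j − 1 = 2 > 0, so everyone contributes w_i; G^SO = 37, W^SO = 37 + 2·37 = 111.
Deadweight loss = 34.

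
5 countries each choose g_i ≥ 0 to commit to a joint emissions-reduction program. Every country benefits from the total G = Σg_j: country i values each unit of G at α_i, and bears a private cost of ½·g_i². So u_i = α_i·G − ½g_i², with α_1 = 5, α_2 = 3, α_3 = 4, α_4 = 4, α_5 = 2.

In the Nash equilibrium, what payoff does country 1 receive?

77.5

Country i's FOC: ∂u_i/∂g_i = α_i − g_i = 0, so g_i* = α_i.
NE contributions = (5, 3, 4, 4, 2); G = 18.
u_1 = α_1·G − ½·(g_1)² = 5·18 − ½·5² = 77.5.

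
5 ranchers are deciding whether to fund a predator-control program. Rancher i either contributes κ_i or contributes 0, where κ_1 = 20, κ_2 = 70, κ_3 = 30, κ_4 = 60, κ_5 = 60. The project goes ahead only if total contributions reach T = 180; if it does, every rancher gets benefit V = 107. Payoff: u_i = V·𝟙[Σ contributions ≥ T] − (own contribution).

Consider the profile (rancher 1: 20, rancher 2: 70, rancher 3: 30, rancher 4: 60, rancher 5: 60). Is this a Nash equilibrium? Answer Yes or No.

No

Total = 240 ≥ 180: provided.
Rancher 1 (pledges 20, payoff 87): dropping to 0 → total 220, payoff 107. Profitable deviation.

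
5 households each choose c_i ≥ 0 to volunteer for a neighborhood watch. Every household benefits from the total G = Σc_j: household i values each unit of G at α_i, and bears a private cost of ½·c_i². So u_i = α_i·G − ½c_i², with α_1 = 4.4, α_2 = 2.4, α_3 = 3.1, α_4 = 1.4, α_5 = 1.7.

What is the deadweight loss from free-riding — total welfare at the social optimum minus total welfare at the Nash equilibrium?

273.29

Household i's FOC: ∂u_i/∂c_i = α_i − c_i = 0, so c_i* = α_i.
NE contributions = (4.4, 2.4, 3.1, 1.4, 1.7); G = 13.
W^NE = (Σα)·G − ½Σα_i² = 13² − ½·39.58 = 149.21.
Planner sets c_i = Σα_j = 13 for every i, so G^SO = 5·13 = 65.
W^SO = (Σα)·G^SO − ½·5·(Σα)² = (5/2)·13² = 422.5.
Deadweight loss = W^SO − W^NE = 273.29.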